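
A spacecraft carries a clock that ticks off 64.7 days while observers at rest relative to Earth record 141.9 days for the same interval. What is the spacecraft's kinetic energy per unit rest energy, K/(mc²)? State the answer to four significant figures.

1.193

The time-dilation ratio gives γ = 141.9/64.7 = 2.1932.
K/(mc²) = γ − 1 = 2.1932 − 1 = 1.193.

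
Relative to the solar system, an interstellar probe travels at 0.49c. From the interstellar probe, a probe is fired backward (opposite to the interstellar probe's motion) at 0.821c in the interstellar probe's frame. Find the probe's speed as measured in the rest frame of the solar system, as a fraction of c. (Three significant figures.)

In units of c, u = (u' + v)/(1 + u'v) with u' = −0.821 and v = 0.49.
Numerator: −0.821 + 0.49 = −0.331. Denominator: 1 + (−0.821)(0.49) = 0.59771.
u = −0.331/0.59771 = −0.55378, so the speed is 0.554c.

0.554c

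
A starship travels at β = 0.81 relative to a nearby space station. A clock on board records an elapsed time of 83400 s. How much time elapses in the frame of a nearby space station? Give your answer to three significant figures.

β² = 0.6561, so γ = 1/√0.3439 = 1.7052.
Time dilation: Δt = γ·Δτ = 1.7052 × 83400 = 1.42×10^5 s.

1.42×10^5 s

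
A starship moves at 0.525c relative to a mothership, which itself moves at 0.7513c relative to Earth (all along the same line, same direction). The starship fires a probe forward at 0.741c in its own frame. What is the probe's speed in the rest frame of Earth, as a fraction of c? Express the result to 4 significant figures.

0.9869c

Apply u = (u'+v)/(1+u'v) twice. Probe in the mothership frame: (0.741+0.525)/(1+0.741·0.525) = 1.266/1.389025 = 0.91143c.
That velocity, transformed to the rest frame of Earth: (0.91143+0.7513)/(1+0.91143·0.7513) = 1.66273/1.684757359 = 0.98693c.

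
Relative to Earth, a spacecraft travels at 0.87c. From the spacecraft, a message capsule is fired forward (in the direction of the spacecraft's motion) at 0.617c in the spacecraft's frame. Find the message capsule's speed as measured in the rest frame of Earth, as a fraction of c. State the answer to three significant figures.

Relativistic velocity addition: u = (u' + v)/(1 + u'v/c²), with u' = 0.617c and v = 0.87c.
Numerator: 0.617 + 0.87 = 1.487. Denominator: 1 + (0.617)(0.87) = 1.53679.
u = 1.487/1.53679 = 0.9676, so the speed is 0.968c.

0.968c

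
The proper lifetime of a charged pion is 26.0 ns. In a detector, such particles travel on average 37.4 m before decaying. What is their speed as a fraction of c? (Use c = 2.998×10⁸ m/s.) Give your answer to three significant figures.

Let x = d/(cτ) = 37.40 m / (2.998×10⁸ m/s × 2.600×10^-8 s) = 4.7981. Since d = βγcτ, x = βγ = β/√(1−β²).
Solving: β² = x²/(1+x²) = 23.0218/24.0218 = 0.958371, so β = 0.979.

0.979c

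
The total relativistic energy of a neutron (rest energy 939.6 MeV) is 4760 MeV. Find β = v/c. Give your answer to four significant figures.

γ = E/(mc²) = 4760/939.6 = 5.066.
β = √(1 − 1/γ²) = √(1 − 0.0389645) = √0.9610355 = 0.9803.

0.9803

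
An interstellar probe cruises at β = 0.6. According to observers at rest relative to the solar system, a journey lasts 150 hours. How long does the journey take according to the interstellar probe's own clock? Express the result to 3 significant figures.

120 hours

Lorentz factor: γ = (1 − 0.36)^(−1/2) = 1.25.
The moving clock records proper time: Δτ = Δt/γ = 150/1.25 = 120 hours.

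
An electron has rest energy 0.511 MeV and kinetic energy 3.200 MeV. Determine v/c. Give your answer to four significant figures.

K = (γ−1)mc², so γ = 1 + 3.200/0.511 = 7.2622.
Then v/c = √(1 − γ⁻²) = √(1 − 0.0189611) = √0.9810389 = 0.9905.

0.9905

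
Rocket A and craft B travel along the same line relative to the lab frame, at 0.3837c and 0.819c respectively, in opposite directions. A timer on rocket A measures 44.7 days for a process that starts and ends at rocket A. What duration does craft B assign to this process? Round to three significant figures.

111 days

Transform rocket A's velocity into craft B's frame: (0.3837 + 0.819)/(1 + 0.3837·0.819) = 1.2027/1.3142503, so the relative speed is 0.91512c.
γ for this relative speed: γ = 1/√(1 − 0.837445) = 2.4803.
Rocket A's interval is proper; time dilation gives Δt_B = γΔτ = 2.4803 × 44.7 days = 111 days.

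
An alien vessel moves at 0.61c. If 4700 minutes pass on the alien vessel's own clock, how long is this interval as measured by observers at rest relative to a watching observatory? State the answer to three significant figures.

Lorentz factor: γ = (1 − 0.3721)^(−1/2) = 1.262.
The onboard clock measures proper time, so the interval in the rest frame of a watching observatory is dilated: Δt = γ·Δτ = 1.262 × 4700 minutes = 5930 minutes.

5930 minutes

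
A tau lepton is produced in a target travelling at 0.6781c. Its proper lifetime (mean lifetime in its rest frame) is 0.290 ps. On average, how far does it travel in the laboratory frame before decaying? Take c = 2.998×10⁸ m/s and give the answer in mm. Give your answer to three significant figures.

γ = 1/√(1 − β²) = 1/√(1 − 0.45981961) = 1/√0.54018039 = 1/0.73497 = 1.3606.
Lab-frame lifetime: Δt = γτ = 1.3606 × 0.290 ps = 0.39457 ps.
Distance: d = vΔt = 0.6781 × 2.998×10⁸ m/s × 3.9457×10^-13 s = 8.02×10^-5 m = 0.0802 mm.

0.0802 mm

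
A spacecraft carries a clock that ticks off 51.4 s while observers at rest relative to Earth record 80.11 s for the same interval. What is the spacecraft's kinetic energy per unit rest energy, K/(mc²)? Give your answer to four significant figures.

0.5586

The time-dilation ratio gives γ = 80.11/51.4 = 1.55856.
Since K = (γ−1)mc², K/(mc²) = 1.55856 − 1 = 0.5586.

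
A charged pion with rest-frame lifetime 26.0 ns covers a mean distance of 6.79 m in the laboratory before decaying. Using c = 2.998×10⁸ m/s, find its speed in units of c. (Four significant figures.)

0.6568c

Let x = d/(cτ) = 6.790 m / (2.998×10⁸ m/s × 2.600×10^-8 s) = 0.87109. Since d = βγcτ, x = βγ = β/√(1−β²).
Solving: β² = x²/(1+x²) = 0.758798/1.758798 = 0.43143, so β = 0.6568.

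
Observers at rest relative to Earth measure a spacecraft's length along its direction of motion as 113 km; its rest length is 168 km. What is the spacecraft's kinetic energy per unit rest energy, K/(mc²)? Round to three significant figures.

From L = L₀/γ: γ = 168/113 = 1.48673.
K/(mc²) = γ − 1 = 1.48673 − 1 = 0.487.

0.487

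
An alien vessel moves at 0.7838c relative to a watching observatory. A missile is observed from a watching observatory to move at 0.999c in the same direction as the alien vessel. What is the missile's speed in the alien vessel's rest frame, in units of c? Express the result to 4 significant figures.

0.9918c

Transform to the alien vessel's frame: u' = (u − v)/(1 − uv/c²).
u' = (0.999 − 0.7838)/(1 − 0.999×0.7838) = 0.2152/0.2169838 = 0.99178.
Speed in the alien vessel's frame: 0.9918c (in the same direction).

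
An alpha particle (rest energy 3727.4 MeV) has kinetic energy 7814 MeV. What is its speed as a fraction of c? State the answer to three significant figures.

0.946c

K = (γ−1)mc², so γ = 1 + 7814/3727.4 = 3.0964.
Then v/c = √(1 − γ⁻²) = √(1 − 0.1043) = √0.8957 = 0.946.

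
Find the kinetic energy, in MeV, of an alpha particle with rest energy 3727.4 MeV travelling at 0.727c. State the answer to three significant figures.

1700 MeV

β² = 0.528529, so γ = 1/√0.471471 = 1.45637.
Kinetic energy: K = (γ − 1)mc² = (1.45637 − 1) × 3727.4 MeV = 0.45637 × 3727.4 = 1700 MeV.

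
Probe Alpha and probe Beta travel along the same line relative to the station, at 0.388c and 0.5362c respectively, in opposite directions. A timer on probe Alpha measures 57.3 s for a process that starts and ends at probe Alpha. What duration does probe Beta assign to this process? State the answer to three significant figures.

Transform probe Alpha's velocity into probe Beta's frame: (0.388 + 0.5362)/(1 + 0.388·0.5362) = 0.9242/1.2080456, so the relative speed is 0.76504c.
γ for this relative speed: γ = 1/√(1 − 0.585286) = 1.5528.
The clock on probe Alpha records proper time, so probe Beta measures Δt = γΔτ = 1.5528 × 57.3 = 89.0 s.

89.0 s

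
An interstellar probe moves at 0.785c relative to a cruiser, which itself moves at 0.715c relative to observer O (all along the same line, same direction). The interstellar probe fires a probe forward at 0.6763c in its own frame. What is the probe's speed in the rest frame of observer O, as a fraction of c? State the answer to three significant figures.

0.992c

Apply u = (u'+v)/(1+u'v) twice. Probe in the cruiser frame: (0.6763+0.785)/(1+0.6763·0.785) = 1.4613/1.5308955 = 0.95454c.
That velocity, transformed to the rest frame of observer O: (0.95454+0.715)/(1+0.95454·0.715) = 1.66954/1.6824961 = 0.9923c.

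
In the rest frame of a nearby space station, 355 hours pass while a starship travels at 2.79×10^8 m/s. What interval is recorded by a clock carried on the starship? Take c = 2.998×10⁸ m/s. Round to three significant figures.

130 hours

β = v/c = (2.79×10^8 m/s)/(2.998×10⁸ m/s) = 0.93062.
γ = 1/√(1 − β²) = 1/√(1 − 0.8660535844) = 1/√0.1339464156 = 1/0.365987 = 2.7323.
The starship's clock runs slow as seen from a nearby space station, so Δτ = Δt/γ = 355/2.7323 = 130 hours.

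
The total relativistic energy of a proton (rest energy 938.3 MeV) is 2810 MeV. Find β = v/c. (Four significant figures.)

0.9426

γ = E/(mc²) = 2810/938.3 = 2.9948.
β = √(1 − 1/γ²) = √(1 − 0.111497) = √0.888503 = 0.9426.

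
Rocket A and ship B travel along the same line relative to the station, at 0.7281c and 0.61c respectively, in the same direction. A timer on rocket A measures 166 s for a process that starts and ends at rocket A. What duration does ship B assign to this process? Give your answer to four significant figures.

Transform rocket A's velocity into ship B's frame: (0.7281 − 0.61)/(1 − 0.7281·0.61) = 0.1181/0.555859, so the relative speed is 0.21246c.
At |u| = 0.21246c, γ = (1 − 0.0451393)^(−1/2) = 1.0234.
The clock on rocket A records proper time, so ship B measures Δt = γΔτ = 1.0234 × 166 = 169.9 s.

169.9 s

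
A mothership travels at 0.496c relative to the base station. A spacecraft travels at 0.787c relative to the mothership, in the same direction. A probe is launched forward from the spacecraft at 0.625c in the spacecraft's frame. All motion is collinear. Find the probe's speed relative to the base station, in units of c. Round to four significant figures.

0.9816c

Compose velocities in two stages. Stage 1 (into S'): u₁ = (0.625+0.787)/(1+0.625×0.787) = 0.94646.
Stage 2 (into S): u = (0.94646+0.496)/(1+0.94646×0.496) = 0.98164, so the speed is 0.9816c.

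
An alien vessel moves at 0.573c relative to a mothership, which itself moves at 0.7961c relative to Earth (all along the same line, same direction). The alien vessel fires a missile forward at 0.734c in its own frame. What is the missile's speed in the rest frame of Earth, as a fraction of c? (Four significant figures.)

Compose velocities in two stages. Stage 1 (into S'): u₁ = (0.734+0.573)/(1+0.734×0.573) = 0.92005.
Stage 2 (into S): u = (0.92005+0.7961)/(1+0.92005×0.7961) = 0.99059, so the speed is 0.9906c.

0.9906c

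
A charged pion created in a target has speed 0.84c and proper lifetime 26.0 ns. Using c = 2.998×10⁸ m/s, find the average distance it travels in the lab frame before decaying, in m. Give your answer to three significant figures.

12.1 m

β² = 0.7056, so γ = 1/√0.2944 = 1.843.
Lab-frame lifetime: Δt = γτ = 1.843 × 26.0 ns = 47.918 ns.
Distance: d = vΔt = 0.84 × 2.998×10⁸ m/s × 4.7918×10^-8 s = 12.1 m.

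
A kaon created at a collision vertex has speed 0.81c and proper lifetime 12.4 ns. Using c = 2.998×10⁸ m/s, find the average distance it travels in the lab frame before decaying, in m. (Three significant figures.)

With β = 0.81, γ = 1/√(1 − 0.81²) = 1/√0.3439 = 1.7052.
Lab-frame lifetime: Δt = γτ = 1.7052 × 12.4 ns = 21.144 ns.
Distance: d = vΔt = 0.81 × 2.998×10⁸ m/s × 2.1144×10^-8 s = 5.13 m.

5.13 m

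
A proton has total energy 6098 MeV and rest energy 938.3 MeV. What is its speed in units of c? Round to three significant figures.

0.988c

γ = E/(mc²) = 6098/938.3 = 6.499.
β = √(1 − 1/γ²) = √(1 − 0.0236759) = √0.9763241 = 0.988.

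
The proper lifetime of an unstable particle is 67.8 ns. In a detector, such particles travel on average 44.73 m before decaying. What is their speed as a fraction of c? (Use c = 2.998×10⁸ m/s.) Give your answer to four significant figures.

Let x = d/(cτ) = 44.73 m / (2.998×10⁸ m/s × 6.780×10^-8 s) = 2.2006. Since d = βγcτ, x = βγ = β/√(1−β²).
Solving: β² = x²/(1+x²) = 4.84264/5.84264 = 0.828844, so β = 0.9104.

0.9104c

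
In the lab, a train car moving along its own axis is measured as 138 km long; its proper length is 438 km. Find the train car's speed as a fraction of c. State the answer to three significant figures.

0.949c

Length contraction gives γ = L₀/L = 438/138 = 3.1739.
β = √(1 − 1/γ²) = √0.900731 = 0.949.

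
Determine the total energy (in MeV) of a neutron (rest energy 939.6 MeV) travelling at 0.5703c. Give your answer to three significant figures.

1140 MeV

With β = 0.5703, γ = 1/√(1 − 0.5703²) = 1/√0.67475791 = 1.2174.
Total energy: E = γmc² = 1.2174 × 939.6 MeV = 1140 MeV.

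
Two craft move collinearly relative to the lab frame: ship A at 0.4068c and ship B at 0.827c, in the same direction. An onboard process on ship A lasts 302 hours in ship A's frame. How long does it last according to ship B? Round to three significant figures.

390 hours

Transform ship A's velocity into ship B's frame: (0.4068 − 0.827)/(1 − 0.4068·0.827) = −0.4202/0.6635764, so the relative speed is 0.63324c.
γ for this relative speed: γ = 1/√(1 − 0.400993) = 1.2921.
Ship A's interval is proper; time dilation gives Δt_B = γΔτ = 1.2921 × 302 hours = 390 hours.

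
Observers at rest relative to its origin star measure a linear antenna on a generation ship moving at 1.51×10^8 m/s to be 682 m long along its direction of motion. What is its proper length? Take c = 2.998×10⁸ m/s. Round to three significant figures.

789 m

β = v/c = (1.51×10^8 m/s)/(2.998×10⁸ m/s) = 0.503669.
γ = 1/√(1 − β²) = 1/√(1 − 0.2536825) = 1/√0.7463175 = 1/0.863897 = 1.1575.
Proper length: L₀ = γ·L = 1.1575 × 682 = 789 m.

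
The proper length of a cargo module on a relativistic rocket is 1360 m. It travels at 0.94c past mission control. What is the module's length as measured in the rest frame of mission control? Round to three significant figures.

464 m

With β = 0.94, γ = 1/√(1 − 0.94²) = 1/√0.1164 = 2.9311.
Length contraction: L = L₀/γ = 1360/2.9311 = 464 m.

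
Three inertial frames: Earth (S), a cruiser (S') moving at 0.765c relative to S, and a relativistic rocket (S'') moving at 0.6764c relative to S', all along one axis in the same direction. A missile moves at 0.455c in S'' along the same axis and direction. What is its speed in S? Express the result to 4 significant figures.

0.9809c

Apply u = (u'+v)/(1+u'v) twice. Missile in the cruiser frame: (0.455+0.6764)/(1+0.455·0.6764) = 1.1314/1.307762 = 0.86514c.
That velocity, transformed to the rest frame of Earth: (0.86514+0.765)/(1+0.86514·0.765) = 1.63014/1.6618321 = 0.98093c.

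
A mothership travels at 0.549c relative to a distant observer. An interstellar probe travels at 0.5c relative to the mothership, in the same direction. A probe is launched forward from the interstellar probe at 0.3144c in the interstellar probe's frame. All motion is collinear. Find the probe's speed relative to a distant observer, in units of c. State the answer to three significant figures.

Compose velocities in two stages. Stage 1 (into S'): u₁ = (0.3144+0.5)/(1+0.3144×0.5) = 0.70377.
Stage 2 (into S): u = (0.70377+0.549)/(1+0.70377×0.549) = 0.90363, so the speed is 0.904c.

0.904c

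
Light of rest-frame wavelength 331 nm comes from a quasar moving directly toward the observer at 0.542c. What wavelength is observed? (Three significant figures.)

Relativistic Doppler for wavelength: λ_obs = λ_src · √((1−β)/(1+β)).
With β = 0.542: factor = √(0.458/1.542) = 0.54499.
λ_obs = 331 × 0.54499 = 180 nm.

180 nm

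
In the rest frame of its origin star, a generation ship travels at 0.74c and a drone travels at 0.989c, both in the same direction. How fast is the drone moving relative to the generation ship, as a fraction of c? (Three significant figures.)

0.929c

Transform to the generation ship's frame: u' = (u − v)/(1 − uv/c²).
u' = (0.989 − 0.74)/(1 − 0.989×0.74) = 0.249/0.26814 = 0.92862.
Speed in the generation ship's frame: 0.929c (in the same direction).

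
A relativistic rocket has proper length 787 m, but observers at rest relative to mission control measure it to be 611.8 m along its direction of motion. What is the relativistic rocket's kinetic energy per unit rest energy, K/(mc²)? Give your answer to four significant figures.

Length contraction gives γ = L₀/L = 787/611.8 = 1.28637.
Since K = (γ−1)mc², K/(mc²) = 1.28637 − 1 = 0.2864.

0.2864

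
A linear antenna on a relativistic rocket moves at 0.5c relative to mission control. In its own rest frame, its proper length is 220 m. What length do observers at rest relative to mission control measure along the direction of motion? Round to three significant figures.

Lorentz factor: γ = (1 − 0.25)^(−1/2) = 1.1547.
Length contraction: L = L₀/γ = 220/1.1547 = 191 m.

191 m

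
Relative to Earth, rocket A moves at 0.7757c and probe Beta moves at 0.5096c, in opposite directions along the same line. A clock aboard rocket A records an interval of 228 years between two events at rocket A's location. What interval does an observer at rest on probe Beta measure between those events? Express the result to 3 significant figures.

The velocity of rocket A relative to probe Beta is (0.7757 + 0.5096)c / (1 + 0.7757×0.5096) = 0.92117c; relative speed 0.92117c.
At |u| = 0.92117c, γ = (1 − 0.848554)^(−1/2) = 2.5696.
Rocket A's interval is proper; time dilation gives Δt_B = γΔτ = 2.5696 × 228 years = 586 years.

586 years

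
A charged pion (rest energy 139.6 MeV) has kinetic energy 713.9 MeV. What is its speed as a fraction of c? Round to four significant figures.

K = (γ−1)mc², so γ = 1 + 713.9/139.6 = 6.1139.
Then v/c = √(1 − γ⁻²) = √(1 − 0.0267524) = √0.9732476 = 0.9865.

0.9865c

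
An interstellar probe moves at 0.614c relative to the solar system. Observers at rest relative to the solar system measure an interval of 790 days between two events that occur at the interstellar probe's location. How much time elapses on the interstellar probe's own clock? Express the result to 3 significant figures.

γ = 1/√(1 − β²) = 1/√(1 − 0.376996) = 1/√0.623004 = 1/0.789306 = 1.2669.
The moving clock records proper time: Δτ = Δt/γ = 790/1.2669 = 624 days.

624 days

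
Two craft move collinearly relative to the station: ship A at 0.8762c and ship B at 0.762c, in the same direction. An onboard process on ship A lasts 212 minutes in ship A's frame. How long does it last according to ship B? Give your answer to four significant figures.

Transform ship A's velocity into ship B's frame: (0.8762 − 0.762)/(1 − 0.8762·0.762) = 0.1142/0.3323356, so the relative speed is 0.34363c.
At |u| = 0.34363c, γ = (1 − 0.118082)^(−1/2) = 1.0648.
The clock on ship A records proper time, so ship B measures Δt = γΔτ = 1.0648 × 212 = 225.7 minutes.

225.7 minutes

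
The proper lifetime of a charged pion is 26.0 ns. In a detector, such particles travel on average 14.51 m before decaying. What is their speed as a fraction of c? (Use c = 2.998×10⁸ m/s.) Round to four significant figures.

0.8809c

Lab distance = (lab lifetime)·v = γτ·βc, so βγ = d/(cτ) = 14.51/(2.998×10⁸ × 2.600×10^-8) = 1.8615.
With βγ = 1.8615: γ² = 1 + (βγ)² = 4.46518, and β = (βγ)/γ = 1.8615/2.1131 = 0.8809.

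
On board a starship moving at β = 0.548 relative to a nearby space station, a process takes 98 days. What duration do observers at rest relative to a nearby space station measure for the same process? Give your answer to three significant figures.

117 days

With β = 0.548, γ = 1/√(1 − 0.548²) = 1/√0.699696 = 1.1955.
The onboard clock measures proper time, so the interval in the rest frame of a nearby space station is dilated: Δt = γ·Δτ = 1.1955 × 98 days = 117 days.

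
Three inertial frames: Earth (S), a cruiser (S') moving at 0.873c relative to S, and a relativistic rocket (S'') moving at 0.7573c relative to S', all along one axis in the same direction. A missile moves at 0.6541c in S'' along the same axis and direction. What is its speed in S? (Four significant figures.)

Apply u = (u'+v)/(1+u'v) twice. Missile in the cruiser frame: (0.6541+0.7573)/(1+0.6541·0.7573) = 1.4114/1.49534993 = 0.94386c.
That velocity, transformed to the rest frame of Earth: (0.94386+0.873)/(1+0.94386·0.873) = 1.81686/1.82398978 = 0.99609c.

0.9961c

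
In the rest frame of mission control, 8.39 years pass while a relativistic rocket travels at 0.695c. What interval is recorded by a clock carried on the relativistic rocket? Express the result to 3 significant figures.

6.03 years

With β = 0.695, γ = 1/√(1 − 0.695²) = 1/√0.516975 = 1.3908.
The relativistic rocket's clock runs slow as seen from mission control, so Δτ = Δt/γ = 8.39/1.3908 = 6.03 years.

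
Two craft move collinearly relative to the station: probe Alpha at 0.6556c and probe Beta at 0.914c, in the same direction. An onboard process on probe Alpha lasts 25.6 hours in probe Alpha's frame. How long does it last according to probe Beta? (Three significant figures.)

33.5 hours

The velocity of probe Alpha relative to probe Beta is (0.6556 − 0.914)c / (1 − 0.6556×0.914) = −0.64474c; relative speed 0.64474c.
At |u| = 0.64474c, γ = (1 − 0.41569)^(−1/2) = 1.3082.
The clock on probe Alpha records proper time, so probe Beta measures Δt = γΔτ = 1.3082 × 25.6 = 33.5 hours.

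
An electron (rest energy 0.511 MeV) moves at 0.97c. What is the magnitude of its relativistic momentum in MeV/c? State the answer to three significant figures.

2.04 MeV/c

With β = 0.97, γ = 1/√(1 − 0.97²) = 1/√0.0591 = 4.1135.
Momentum: p = γβ·mc = 4.1135 × 0.97 × 0.511 MeV/c = 2.04 MeV/c.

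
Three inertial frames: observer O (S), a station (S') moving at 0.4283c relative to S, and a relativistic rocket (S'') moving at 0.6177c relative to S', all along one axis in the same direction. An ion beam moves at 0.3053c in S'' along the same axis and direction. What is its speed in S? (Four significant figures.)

0.9041c

Apply u = (u'+v)/(1+u'v) twice. Ion beam in the station frame: (0.3053+0.6177)/(1+0.3053·0.6177) = 0.923/1.18858381 = 0.77655c.
That velocity, transformed to the rest frame of observer O: (0.77655+0.4283)/(1+0.77655·0.4283) = 1.20485/1.332596365 = 0.90414c.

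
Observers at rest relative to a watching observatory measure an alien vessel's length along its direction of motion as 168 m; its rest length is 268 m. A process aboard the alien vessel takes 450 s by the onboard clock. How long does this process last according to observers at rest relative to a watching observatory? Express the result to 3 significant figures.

718 s

γ = L₀/L = 268/168 = 1.59524.
Δt = γΔτ = 1.59524 × 450 = 718 s.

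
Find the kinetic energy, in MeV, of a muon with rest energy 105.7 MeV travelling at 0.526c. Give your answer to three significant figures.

18.6 MeV

γ = 1/√(1 − β²) = 1/√(1 − 0.276676) = 1/√0.723324 = 1/0.850485 = 1.1758.
Kinetic energy: K = (γ − 1)mc² = (1.1758 − 1) × 105.7 MeV = 0.1758 × 105.7 = 18.6 MeV.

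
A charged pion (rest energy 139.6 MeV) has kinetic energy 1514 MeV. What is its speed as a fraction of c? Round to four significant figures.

K = (γ−1)mc², so γ = 1 + 1514/139.6 = 11.845.
Then v/c = √(1 − γ⁻²) = √(1 − 0.00712738) = √0.99287262 = 0.9964.

0.9964c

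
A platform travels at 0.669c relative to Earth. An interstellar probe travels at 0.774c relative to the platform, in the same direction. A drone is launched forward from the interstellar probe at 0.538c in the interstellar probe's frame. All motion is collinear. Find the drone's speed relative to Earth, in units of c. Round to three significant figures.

0.985c

Compose velocities in two stages. Stage 1 (into S'): u₁ = (0.538+0.774)/(1+0.538×0.774) = 0.92628.
Stage 2 (into S): u = (0.92628+0.669)/(1+0.92628×0.669) = 0.98493, so the speed is 0.985c.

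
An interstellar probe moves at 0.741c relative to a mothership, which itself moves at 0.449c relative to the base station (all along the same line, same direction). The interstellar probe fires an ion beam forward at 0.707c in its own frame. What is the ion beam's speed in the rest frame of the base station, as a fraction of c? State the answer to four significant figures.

0.9808c

Apply u = (u'+v)/(1+u'v) twice. Ion beam in the mothership frame: (0.707+0.741)/(1+0.707·0.741) = 1.448/1.523887 = 0.9502c.
That velocity, transformed to the rest frame of the base station: (0.9502+0.449)/(1+0.9502·0.449) = 1.3992/1.4266398 = 0.98077c.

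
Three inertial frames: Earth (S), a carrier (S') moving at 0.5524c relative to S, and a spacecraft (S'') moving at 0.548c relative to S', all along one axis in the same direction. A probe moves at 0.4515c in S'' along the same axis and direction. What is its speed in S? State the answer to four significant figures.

Compose velocities in two stages. Stage 1 (into S'): u₁ = (0.4515+0.548)/(1+0.4515×0.548) = 0.80125.
Stage 2 (into S): u = (0.80125+0.5524)/(1+0.80125×0.5524) = 0.93833, so the speed is 0.9383c.

0.9383c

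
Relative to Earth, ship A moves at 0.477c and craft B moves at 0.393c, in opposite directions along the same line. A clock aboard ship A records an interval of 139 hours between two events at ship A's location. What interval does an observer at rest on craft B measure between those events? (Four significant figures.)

Speed of ship A in craft B's frame: u = (v_A + v_B)/(1 + v_A v_B/c²) = (0.477 + 0.393)/(1 + 0.477×0.393) = 0.87/1.187461 = 0.73266; |u| = 0.73266c.
At |u| = 0.73266c, γ = (1 − 0.536791)^(−1/2) = 1.4693.
The clock on ship A records proper time, so craft B measures Δt = γΔτ = 1.4693 × 139 = 204.2 hours.

204.2 hours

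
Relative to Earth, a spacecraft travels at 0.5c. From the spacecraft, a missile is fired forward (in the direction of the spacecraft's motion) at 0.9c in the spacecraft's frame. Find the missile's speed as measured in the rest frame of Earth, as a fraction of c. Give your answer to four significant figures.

0.9655c

Relativistic velocity addition: u = (u' + v)/(1 + u'v/c²), with u' = 0.9c and v = 0.5c.
Numerator: 0.9 + 0.5 = 1.4. Denominator: 1 + (0.9)(0.5) = 1.45.
u = 1.4/1.45 = 0.96552, so the speed is 0.9655c.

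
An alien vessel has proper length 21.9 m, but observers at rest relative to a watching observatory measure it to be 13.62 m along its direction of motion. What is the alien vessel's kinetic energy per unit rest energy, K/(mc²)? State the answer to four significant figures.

Length contraction gives γ = L₀/L = 21.9/13.62 = 1.60793.
K/(mc²) = γ − 1 = 1.60793 − 1 = 0.6079.

0.6079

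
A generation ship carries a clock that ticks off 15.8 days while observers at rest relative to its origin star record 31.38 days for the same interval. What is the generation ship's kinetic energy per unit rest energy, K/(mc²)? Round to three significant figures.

0.986

The time-dilation ratio gives γ = 31.38/15.8 = 1.98608.
Since K = (γ−1)mc², K/(mc²) = 1.98608 − 1 = 0.986.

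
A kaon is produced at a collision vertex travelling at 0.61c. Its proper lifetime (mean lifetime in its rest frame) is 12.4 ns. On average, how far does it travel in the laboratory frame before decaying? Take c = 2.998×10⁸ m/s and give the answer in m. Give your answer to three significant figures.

2.86 m

With β = 0.61, γ = 1/√(1 − 0.61²) = 1/√0.6279 = 1.262.
Lab-frame lifetime: Δt = γτ = 1.262 × 12.4 ns = 15.649 ns.
Distance: d = vΔt = 0.61 × 2.998×10⁸ m/s × 1.5649×10^-8 s = 2.86 m.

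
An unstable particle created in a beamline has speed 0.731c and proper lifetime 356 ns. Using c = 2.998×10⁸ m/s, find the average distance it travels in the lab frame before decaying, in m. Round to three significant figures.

β² = 0.534361, so γ = 1/√0.465639 = 1.4655.
Lab-frame lifetime: Δt = γτ = 1.4655 × 356 ns = 521.72 ns.
Distance: d = vΔt = 0.731 × 2.998×10⁸ m/s × 5.2172×10^-7 s = 114 m.

114 m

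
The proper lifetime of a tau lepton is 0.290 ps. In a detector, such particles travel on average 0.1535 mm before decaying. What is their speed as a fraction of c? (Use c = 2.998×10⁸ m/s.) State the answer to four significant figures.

d = βγcτ ⇒ βγ = d/(cτ) = 1.535×10^-4 m / (8.6942×10^-5 m) = 1.7655.
β = (βγ)/√(1+(βγ)²) = 1.7655/√4.11699 = 0.8701.

0.8701c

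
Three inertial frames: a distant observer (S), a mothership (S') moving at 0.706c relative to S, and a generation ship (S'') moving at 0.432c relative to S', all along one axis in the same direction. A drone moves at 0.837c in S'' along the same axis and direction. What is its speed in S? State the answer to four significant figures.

0.9879c

Apply u = (u'+v)/(1+u'v) twice. Drone in the mothership frame: (0.837+0.432)/(1+0.837·0.432) = 1.269/1.361584 = 0.932c.
That velocity, transformed to the rest frame of a distant observer: (0.932+0.706)/(1+0.932·0.706) = 1.638/1.657992 = 0.98794c.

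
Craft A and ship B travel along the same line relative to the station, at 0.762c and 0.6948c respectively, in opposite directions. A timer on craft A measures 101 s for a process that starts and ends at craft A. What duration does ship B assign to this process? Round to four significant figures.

331.7 s

Transform craft A's velocity into ship B's frame: (0.762 + 0.6948)/(1 + 0.762·0.6948) = 1.4568/1.5294376, so the relative speed is 0.95251c.
At |u| = 0.95251c, γ = (1 − 0.907275)^(−1/2) = 3.284.
Craft A's interval is proper; time dilation gives Δt_B = γΔτ = 3.284 × 101 s = 331.7 s.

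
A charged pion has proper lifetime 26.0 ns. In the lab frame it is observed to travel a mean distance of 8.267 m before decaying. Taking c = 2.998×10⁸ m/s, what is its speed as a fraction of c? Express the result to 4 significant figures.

0.7276c

Lab distance = (lab lifetime)·v = γτ·βc, so βγ = d/(cτ) = 8.267/(2.998×10⁸ × 2.600×10^-8) = 1.0606.
With βγ = 1.0606: γ² = 1 + (βγ)² = 2.12487, and β = (βγ)/γ = 1.0606/1.45769 = 0.7276.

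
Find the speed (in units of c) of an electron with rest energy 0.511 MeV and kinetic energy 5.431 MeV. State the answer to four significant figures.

0.9963c

K = (γ−1)mc², so γ = 1 + 5.431/0.511 = 11.628.
Then v/c = √(1 − γ⁻²) = √(1 − 0.00739588) = √0.99260412 = 0.9963.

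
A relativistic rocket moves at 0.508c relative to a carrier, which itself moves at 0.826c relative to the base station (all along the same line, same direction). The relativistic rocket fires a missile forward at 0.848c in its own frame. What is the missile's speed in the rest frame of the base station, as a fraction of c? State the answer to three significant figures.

0.995c

Compose velocities in two stages. Stage 1 (into S'): u₁ = (0.848+0.508)/(1+0.848×0.508) = 0.94773.
Stage 2 (into S): u = (0.94773+0.826)/(1+0.94773×0.826) = 0.9949, so the speed is 0.995c.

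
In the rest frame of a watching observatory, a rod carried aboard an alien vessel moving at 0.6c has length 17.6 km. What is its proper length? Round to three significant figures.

22.0 km

γ = 1/√(1 − β²) = 1/√(1 − 0.36) = 1/√0.64 = 1/0.8 = 1.25.
Proper length: L₀ = γ·L = 1.25 × 17.6 = 22.0 km.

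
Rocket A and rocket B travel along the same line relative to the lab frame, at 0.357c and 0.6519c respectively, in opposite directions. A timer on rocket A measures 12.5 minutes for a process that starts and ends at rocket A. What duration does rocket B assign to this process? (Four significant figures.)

21.75 minutes

Transform rocket A's velocity into rocket B's frame: (0.357 + 0.6519)/(1 + 0.357·0.6519) = 1.0089/1.2327283, so the relative speed is 0.81843c.
γ for this relative speed: γ = 1/√(1 − 0.669828) = 1.7403.
Rocket A's interval is proper; time dilation gives Δt_B = γΔτ = 1.7403 × 12.5 minutes = 21.75 minutes.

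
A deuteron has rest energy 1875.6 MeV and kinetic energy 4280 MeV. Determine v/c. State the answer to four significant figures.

K = (γ−1)mc², so γ = 1 + 4280/1875.6 = 3.2819.
Then v/c = √(1 − γ⁻²) = √(1 − 0.092843) = √0.907157 = 0.9524.

0.9524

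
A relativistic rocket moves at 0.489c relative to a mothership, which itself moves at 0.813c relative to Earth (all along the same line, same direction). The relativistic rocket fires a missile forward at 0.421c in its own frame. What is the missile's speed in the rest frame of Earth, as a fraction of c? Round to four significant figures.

0.9716c

First combine the missile and relativistic rocket (S''→S'): u₁ = (0.421 + 0.489)/(1 + 0.421×0.489) = 0.91/1.205869 = 0.75464.
Then combine with the mothership (S'→S): u = (0.75464 + 0.813)/(1 + 0.75464×0.813) = 1.56764/1.61352232 = 0.97156.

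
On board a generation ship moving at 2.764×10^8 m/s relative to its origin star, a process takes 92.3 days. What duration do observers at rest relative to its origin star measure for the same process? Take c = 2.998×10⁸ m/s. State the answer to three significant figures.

238 days

β = v/c = (2.764×10^8 m/s)/(2.998×10⁸ m/s) = 0.921948.
Lorentz factor: γ = (1 − 0.8499881)^(−1/2) = 2.5819.
The onboard clock measures proper time, so the interval in the rest frame of its origin star is dilated: Δt = γ·Δτ = 2.5819 × 92.3 days = 238 days.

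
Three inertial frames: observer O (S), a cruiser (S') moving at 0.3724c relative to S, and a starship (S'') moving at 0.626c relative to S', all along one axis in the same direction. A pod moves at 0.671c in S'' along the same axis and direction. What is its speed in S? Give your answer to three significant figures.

0.959c

Compose velocities in two stages. Stage 1 (into S'): u₁ = (0.671+0.626)/(1+0.671×0.626) = 0.91335.
Stage 2 (into S): u = (0.91335+0.3724)/(1+0.91335×0.3724) = 0.95942, so the speed is 0.959c.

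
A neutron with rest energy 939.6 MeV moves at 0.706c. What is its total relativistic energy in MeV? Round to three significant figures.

Lorentz factor: γ = (1 − 0.498436)^(−1/2) = 1.412.
Total energy: E = γmc² = 1.412 × 939.6 MeV = 1330 MeV.

1330 MeV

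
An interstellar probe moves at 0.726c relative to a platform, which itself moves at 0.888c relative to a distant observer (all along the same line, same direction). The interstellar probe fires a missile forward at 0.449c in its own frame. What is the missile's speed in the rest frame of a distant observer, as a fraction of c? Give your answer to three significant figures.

Apply u = (u'+v)/(1+u'v) twice. Missile in the platform frame: (0.449+0.726)/(1+0.449·0.726) = 1.175/1.325974 = 0.88614c.
That velocity, transformed to the rest frame of a distant observer: (0.88614+0.888)/(1+0.88614·0.888) = 1.77414/1.78689232 = 0.99286c.

0.993c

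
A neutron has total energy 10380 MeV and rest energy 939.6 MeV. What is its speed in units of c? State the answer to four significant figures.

0.9959c

Total energy E = γmc² gives γ = 10380/939.6 = 11.047.
Hence β = √(1 − 1/γ²) = √(1 − 0.00819429) = √0.99180571 = 0.9959.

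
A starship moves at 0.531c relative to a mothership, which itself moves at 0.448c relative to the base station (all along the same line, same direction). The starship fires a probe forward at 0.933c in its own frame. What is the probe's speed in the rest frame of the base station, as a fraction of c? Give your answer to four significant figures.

0.9919c

Apply u = (u'+v)/(1+u'v) twice. Probe in the mothership frame: (0.933+0.531)/(1+0.933·0.531) = 1.464/1.495423 = 0.97899c.
That velocity, transformed to the rest frame of the base station: (0.97899+0.448)/(1+0.97899·0.448) = 1.42699/1.43858752 = 0.99194c.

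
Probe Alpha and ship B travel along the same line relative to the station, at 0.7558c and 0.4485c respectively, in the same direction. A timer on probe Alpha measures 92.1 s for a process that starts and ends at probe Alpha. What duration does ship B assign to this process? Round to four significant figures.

Speed of probe Alpha in ship B's frame: u = (v_A − v_B)/(1 − v_A v_B/c²) = (0.7558 − 0.4485)/(1 − 0.7558×0.4485) = 0.3073/0.6610237 = 0.46488; |u| = 0.46488c.
γ for this relative speed: γ = 1/√(1 − 0.216113) = 1.1295.
Probe Alpha's interval is proper; time dilation gives Δt_B = γΔτ = 1.1295 × 92.1 s = 104.0 s.

104.0 s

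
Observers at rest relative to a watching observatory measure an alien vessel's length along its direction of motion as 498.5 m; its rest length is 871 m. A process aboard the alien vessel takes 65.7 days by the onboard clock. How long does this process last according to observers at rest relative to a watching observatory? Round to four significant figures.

From L = L₀/γ: γ = 871/498.5 = 1.74724.
The same γ dilates the second interval: 1.74724 × 65.7 days = 114.8 days.

114.8 days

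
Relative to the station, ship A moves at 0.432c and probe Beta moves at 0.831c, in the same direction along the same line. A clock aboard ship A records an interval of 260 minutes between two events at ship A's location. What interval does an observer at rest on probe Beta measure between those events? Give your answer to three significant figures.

332 minutes

The velocity of ship A relative to probe Beta is (0.432 − 0.831)c / (1 − 0.432×0.831) = −0.62246c; relative speed 0.62246c.
At |u| = 0.62246c, γ = (1 − 0.387456)^(−1/2) = 1.2777.
Ship A's interval is proper; time dilation gives Δt_B = γΔτ = 1.2777 × 260 minutes = 332 minutes.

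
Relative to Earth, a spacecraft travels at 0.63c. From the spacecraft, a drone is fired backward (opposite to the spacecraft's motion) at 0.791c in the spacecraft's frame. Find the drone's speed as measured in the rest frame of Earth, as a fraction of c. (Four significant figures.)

0.3209c

In units of c, u = (u' + v)/(1 + u'v) with u' = −0.791 and v = 0.63.
Numerator: −0.791 + 0.63 = −0.161. Denominator: 1 + (−0.791)(0.63) = 0.50167.
u = −0.161/0.50167 = −0.32093, so the speed is 0.3209c.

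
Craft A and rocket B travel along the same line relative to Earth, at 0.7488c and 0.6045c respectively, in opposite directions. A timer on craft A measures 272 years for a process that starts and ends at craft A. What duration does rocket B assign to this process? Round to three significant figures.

748 years

Transform craft A's velocity into rocket B's frame: (0.7488 + 0.6045)/(1 + 0.7488·0.6045) = 1.3533/1.4526496, so the relative speed is 0.93161c.
At |u| = 0.93161c, γ = (1 − 0.867897)^(−1/2) = 2.7513.
Craft A's interval is proper; time dilation gives Δt_B = γΔτ = 2.7513 × 272 years = 748 years.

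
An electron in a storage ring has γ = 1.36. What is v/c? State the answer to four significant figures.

β = √(1 − 1/γ²) = √(1 − 1/1.8496) = √0.459343 = 0.6777.

0.6777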